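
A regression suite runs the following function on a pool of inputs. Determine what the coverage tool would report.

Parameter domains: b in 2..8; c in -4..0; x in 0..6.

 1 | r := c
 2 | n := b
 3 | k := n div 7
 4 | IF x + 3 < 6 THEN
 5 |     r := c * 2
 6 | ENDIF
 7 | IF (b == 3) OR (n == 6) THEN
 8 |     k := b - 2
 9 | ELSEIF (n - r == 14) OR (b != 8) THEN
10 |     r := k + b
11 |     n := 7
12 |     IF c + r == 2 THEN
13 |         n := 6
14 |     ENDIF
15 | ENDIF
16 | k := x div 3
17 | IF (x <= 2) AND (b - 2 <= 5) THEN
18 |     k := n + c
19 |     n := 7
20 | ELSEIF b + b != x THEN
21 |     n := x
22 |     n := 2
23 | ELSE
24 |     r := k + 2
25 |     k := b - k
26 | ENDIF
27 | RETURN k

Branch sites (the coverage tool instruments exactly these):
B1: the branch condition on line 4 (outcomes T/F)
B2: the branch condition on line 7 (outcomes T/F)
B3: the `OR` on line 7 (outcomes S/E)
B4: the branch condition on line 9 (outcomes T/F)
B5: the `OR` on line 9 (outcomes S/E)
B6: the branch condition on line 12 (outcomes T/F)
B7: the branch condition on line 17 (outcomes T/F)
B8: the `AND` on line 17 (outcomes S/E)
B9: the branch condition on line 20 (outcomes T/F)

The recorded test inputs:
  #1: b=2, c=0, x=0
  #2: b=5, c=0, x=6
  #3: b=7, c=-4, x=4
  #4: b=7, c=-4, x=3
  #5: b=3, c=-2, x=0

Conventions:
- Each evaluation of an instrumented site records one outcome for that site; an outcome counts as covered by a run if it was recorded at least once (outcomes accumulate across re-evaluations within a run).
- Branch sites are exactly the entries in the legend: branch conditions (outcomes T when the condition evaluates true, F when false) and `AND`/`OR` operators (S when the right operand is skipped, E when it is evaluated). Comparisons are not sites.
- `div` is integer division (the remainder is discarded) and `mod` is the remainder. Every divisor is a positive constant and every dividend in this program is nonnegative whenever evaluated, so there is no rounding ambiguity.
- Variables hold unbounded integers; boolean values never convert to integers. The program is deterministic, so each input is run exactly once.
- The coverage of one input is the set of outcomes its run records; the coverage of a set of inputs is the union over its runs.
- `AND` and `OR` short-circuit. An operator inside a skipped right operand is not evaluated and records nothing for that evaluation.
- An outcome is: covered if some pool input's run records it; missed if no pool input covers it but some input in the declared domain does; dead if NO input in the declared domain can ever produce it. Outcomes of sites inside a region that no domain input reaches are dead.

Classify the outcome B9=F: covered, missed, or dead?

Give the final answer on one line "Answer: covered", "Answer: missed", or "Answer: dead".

no pool input records B9=F
but domain input (b=2, c=-4, x=4) does record it -> reachable, so missed

Answer: missed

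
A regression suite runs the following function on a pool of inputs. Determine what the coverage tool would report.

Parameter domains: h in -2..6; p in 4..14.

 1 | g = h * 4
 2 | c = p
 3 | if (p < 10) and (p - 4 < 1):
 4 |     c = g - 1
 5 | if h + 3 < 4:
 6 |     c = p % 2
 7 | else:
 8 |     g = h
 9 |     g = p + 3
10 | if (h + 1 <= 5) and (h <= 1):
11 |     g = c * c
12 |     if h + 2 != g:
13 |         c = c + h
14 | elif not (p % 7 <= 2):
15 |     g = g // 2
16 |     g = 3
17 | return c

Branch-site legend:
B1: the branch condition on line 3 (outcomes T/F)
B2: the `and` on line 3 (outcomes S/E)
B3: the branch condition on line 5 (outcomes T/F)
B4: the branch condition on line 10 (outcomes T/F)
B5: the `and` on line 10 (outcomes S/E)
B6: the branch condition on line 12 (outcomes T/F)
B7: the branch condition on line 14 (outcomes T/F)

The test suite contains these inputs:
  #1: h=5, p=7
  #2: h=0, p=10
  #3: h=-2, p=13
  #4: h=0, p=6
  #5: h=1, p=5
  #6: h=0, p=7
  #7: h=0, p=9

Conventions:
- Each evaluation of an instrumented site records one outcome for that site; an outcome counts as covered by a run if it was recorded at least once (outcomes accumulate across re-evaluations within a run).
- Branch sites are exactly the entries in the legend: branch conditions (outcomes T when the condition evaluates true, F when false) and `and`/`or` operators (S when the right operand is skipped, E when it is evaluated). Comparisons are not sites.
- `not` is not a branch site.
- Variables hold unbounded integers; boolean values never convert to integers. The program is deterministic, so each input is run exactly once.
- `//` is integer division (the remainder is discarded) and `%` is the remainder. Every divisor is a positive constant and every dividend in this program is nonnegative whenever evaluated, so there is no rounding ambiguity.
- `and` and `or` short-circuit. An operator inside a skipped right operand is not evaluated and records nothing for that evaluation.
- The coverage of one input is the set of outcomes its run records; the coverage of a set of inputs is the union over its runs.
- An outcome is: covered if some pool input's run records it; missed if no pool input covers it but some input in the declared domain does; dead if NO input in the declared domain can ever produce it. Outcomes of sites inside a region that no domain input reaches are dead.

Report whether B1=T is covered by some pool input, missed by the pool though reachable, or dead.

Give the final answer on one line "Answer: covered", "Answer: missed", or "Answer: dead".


no pool input records B1=T
but domain input (h=-2, p=4) does record it -> reachable, so missed
Answer: missed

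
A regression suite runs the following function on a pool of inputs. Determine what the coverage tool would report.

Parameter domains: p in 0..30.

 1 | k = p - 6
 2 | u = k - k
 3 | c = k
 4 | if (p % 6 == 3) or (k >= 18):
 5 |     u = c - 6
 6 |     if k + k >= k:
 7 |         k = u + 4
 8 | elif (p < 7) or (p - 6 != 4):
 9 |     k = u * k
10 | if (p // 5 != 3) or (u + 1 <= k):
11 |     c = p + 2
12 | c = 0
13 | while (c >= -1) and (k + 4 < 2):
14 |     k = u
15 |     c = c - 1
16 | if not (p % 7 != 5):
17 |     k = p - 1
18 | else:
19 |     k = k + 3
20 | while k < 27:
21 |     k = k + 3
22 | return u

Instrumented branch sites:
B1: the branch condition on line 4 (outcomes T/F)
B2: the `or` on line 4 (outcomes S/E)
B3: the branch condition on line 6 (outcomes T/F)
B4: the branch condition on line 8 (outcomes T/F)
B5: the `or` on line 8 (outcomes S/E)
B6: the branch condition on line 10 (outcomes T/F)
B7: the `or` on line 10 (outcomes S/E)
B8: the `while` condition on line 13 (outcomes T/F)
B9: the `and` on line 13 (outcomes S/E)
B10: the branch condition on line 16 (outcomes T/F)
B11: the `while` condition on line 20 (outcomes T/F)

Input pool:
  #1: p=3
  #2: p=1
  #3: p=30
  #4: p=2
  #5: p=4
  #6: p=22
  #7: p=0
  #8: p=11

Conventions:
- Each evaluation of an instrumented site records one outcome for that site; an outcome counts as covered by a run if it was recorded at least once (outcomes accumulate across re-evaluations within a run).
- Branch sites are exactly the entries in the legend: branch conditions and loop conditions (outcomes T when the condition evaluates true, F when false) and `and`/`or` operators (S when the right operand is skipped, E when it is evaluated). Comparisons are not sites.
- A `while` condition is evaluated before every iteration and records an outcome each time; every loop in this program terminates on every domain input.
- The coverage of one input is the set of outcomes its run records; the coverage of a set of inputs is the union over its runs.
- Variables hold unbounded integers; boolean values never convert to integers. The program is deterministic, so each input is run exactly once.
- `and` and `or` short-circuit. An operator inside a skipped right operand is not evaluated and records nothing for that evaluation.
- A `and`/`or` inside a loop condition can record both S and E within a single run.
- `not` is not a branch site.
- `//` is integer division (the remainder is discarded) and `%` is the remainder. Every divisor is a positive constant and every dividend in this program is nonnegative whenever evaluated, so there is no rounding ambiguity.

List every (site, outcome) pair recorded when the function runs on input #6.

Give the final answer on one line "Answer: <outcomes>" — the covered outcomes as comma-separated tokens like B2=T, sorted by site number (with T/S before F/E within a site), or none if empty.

Simulating input #6 (p=22) step by step:
  B2->E, B1->F, B5->E, B4->T, B7->S, B6->T, B9->E, B8->F, B10->F, B11->T
  B11->T, B11->T, B11->T, B11->T, B11->T, B11->T, B11->T, B11->F
collecting distinct outcomes: B1=F, B2=E, B4=T, B5=E, B6=T, B7=S, B8=F, B9=E, B10=F, B11=T, B11=F

Answer: B1=F, B2=E, B4=T, B5=E, B6=T, B7=S, B8=F, B9=E, B10=F, B11=T, B11=F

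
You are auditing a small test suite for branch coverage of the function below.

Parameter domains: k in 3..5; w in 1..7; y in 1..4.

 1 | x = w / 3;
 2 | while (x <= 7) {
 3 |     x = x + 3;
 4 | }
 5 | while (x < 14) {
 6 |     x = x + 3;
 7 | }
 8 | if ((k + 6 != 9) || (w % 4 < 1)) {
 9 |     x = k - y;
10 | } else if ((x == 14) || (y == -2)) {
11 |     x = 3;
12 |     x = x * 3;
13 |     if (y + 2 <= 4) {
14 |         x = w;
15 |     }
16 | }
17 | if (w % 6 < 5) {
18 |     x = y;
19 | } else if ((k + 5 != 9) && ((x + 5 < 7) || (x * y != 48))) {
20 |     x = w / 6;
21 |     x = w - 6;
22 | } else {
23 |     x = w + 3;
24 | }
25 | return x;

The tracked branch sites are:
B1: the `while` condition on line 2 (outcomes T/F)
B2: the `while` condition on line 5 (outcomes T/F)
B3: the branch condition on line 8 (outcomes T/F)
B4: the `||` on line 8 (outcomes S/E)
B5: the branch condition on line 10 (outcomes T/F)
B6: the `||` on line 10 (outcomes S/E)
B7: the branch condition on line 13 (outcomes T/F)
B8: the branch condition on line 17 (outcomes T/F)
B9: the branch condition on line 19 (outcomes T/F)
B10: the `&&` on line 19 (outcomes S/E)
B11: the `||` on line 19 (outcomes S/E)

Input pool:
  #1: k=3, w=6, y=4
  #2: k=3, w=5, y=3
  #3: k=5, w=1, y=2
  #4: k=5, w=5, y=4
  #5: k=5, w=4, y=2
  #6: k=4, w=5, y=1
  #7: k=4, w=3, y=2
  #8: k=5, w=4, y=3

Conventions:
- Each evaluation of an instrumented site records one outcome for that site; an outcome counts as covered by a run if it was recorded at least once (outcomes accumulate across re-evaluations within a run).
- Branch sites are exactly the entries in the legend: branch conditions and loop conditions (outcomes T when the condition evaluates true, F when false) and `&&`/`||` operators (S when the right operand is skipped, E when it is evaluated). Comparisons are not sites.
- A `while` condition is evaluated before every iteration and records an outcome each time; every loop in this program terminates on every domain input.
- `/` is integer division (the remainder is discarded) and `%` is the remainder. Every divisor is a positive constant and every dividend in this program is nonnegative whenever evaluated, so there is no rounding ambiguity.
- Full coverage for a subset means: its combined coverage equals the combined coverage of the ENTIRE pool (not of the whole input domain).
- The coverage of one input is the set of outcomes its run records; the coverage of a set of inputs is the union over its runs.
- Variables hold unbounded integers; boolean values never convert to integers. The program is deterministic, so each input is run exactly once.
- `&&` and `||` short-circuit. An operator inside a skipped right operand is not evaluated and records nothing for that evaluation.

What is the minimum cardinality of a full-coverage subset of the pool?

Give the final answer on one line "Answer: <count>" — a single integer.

input #1 (k=3, w=6, y=4): covers B1=T, B1=F, B2=T, B2=F, B3=F, B4=E, B5=T, B6=S, B7=F, B8=T
input #2 (k=3, w=5, y=3): covers B1=T, B1=F, B2=T, B2=F, B3=F, B4=E, B5=F, B6=E, B8=F, B9=F, B10=E, B11=E
input #3 (k=5, w=1, y=2): covers B1=T, B1=F, B2=T, B2=F, B3=T, B4=S, B8=T
input #4 (k=5, w=5, y=4): covers B1=T, B1=F, B2=T, B2=F, B3=T, B4=S, B8=F, B9=T, B10=E, B11=S
input #5 (k=5, w=4, y=2): covers B1=T, B1=F, B2=T, B2=F, B3=T, B4=S, B8=T
input #6 (k=4, w=5, y=1): covers B1=T, B1=F, B2=T, B2=F, B3=T, B4=S, B8=F, B9=F, B10=S
input #7 (k=4, w=3, y=2): covers B1=T, B1=F, B2=T, B2=F, B3=T, B4=S, B8=T
input #8 (k=5, w=4, y=3): covers B1=T, B1=F, B2=T, B2=F, B3=T, B4=S, B8=T
pool-wide coverage (21 outcomes): B1=T, B1=F, B2=T, B2=F, B3=T, B3=F, B4=S, B4=E, B5=T, B5=F, B6=S, B6=E, B7=F, B8=T, B8=F, B9=T, B9=F, B10=S, B10=E, B11=S, B11=E
size 1 is not enough: best union over all size-1 subsets is 12/21
size 2 is not enough: best union over all size-2 subsets is 16/21
size 3 is not enough: best union over all size-3 subsets is 20/21
inputs {1, 2, 4, 6} (size 4) cover everything; no size-4 subset with a lexicographically smaller index list covers all 21

Answer: 4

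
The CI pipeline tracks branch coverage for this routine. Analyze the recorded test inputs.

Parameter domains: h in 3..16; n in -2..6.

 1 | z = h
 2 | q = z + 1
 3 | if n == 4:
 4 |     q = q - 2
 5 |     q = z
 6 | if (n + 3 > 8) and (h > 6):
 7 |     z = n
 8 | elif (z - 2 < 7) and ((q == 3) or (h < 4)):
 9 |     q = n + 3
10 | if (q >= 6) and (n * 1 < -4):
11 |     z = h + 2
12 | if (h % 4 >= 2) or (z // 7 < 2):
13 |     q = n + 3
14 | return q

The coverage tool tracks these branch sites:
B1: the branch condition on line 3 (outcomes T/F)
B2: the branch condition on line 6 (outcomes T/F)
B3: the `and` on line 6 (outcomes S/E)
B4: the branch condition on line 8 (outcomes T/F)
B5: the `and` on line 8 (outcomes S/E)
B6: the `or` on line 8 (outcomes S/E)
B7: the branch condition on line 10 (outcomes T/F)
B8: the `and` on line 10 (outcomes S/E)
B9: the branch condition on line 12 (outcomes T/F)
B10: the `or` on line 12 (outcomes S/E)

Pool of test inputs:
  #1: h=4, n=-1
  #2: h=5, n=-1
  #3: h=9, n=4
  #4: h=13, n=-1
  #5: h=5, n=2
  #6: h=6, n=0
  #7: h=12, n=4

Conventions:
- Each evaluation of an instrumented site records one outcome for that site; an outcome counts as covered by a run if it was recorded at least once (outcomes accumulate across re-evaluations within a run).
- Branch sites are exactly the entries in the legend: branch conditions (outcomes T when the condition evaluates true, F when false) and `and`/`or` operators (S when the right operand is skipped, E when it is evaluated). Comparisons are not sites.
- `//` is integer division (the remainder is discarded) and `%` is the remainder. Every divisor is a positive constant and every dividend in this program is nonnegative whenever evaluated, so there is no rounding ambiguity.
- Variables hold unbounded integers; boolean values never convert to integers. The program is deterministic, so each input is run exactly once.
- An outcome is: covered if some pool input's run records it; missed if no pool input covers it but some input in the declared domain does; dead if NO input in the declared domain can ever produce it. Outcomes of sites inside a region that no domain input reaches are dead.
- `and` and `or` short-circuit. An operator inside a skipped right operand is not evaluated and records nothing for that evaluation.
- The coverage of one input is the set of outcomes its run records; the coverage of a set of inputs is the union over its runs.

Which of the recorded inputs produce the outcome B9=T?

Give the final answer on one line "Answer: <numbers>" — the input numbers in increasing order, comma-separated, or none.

input #1 (h=4, n=-1): produces B9=T
input #2 (h=5, n=-1): produces B9=T
input #3 (h=9, n=4): produces B9=T
input #4 (h=13, n=-1): produces B9=T
input #5 (h=5, n=2): produces B9=T
input #6 (h=6, n=0): produces B9=T
input #7 (h=12, n=4): produces B9=T

Answer: 1, 2, 3, 4, 5, 6, 7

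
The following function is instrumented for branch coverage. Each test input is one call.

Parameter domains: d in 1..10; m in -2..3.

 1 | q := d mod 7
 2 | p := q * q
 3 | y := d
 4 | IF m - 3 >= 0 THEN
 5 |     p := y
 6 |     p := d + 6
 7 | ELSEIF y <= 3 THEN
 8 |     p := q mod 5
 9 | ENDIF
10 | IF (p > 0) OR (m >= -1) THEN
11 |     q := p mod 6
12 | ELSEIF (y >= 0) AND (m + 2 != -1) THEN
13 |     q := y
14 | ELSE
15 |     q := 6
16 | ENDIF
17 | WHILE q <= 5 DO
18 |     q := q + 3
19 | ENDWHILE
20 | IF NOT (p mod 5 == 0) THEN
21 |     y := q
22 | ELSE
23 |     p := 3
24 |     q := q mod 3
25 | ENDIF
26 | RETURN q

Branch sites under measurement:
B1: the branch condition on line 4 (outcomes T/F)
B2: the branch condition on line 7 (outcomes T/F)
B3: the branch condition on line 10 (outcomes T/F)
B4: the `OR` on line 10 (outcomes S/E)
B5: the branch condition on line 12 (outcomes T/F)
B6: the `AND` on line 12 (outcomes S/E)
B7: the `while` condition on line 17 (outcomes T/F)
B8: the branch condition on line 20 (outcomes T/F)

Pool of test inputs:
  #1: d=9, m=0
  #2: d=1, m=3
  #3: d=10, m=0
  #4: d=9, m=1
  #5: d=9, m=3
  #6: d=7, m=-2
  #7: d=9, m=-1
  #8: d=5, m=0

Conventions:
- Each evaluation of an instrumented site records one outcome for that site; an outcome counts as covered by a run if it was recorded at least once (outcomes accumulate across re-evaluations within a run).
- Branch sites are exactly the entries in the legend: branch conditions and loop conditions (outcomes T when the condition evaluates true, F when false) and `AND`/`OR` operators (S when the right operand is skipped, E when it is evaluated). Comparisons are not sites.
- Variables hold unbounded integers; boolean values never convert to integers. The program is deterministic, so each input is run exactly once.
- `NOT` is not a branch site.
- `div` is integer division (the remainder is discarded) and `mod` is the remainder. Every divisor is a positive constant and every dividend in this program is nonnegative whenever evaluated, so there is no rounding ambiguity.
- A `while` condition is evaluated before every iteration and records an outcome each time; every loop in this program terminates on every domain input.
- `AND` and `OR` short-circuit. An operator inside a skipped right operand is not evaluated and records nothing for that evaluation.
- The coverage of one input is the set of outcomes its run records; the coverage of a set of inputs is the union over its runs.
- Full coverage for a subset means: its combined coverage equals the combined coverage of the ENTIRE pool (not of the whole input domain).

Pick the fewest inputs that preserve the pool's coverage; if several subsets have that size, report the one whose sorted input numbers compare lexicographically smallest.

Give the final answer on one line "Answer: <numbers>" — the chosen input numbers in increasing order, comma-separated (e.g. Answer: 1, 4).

#1 (d=9, m=0) -> B1->F, B2->F, B4->S, B3->T, B7->T, B7->F, B8->T; covered: B1=F, B2=F, B3=T, B4=S, B7=T, B7=F, B8=T
#2 (d=1, m=3) -> B1->T, B4->S, B3->T, B7->T, B7->T, B7->F, B8->T; covered: B1=T, B3=T, B4=S, B7=T, B7=F, B8=T
#3 (d=10, m=0) -> B1->F, B2->F, B4->S, B3->T, B7->T, B7->F, B8->T; covered: B1=F, B2=F, B3=T, B4=S, B7=T, B7=F, B8=T
#4 (d=9, m=1) -> B1->F, B2->F, B4->S, B3->T, B7->T, B7->F, B8->T; covered: B1=F, B2=F, B3=T, B4=S, B7=T, B7=F, B8=T
#5 (d=9, m=3) -> B1->T, B4->S, B3->T, B7->T, B7->F, B8->F; covered: B1=T, B3=T, B4=S, B7=T, B7=F, B8=F
#6 (d=7, m=-2) -> B1->F, B2->F, B4->E, B3->F, B6->E, B5->T, B7->F, B8->F; covered: B1=F, B2=F, B3=F, B4=E, B5=T, B6=E, B7=F, B8=F
#7 (d=9, m=-1) -> B1->F, B2->F, B4->S, B3->T, B7->T, B7->F, B8->T; covered: B1=F, B2=F, B3=T, B4=S, B7=T, B7=F, B8=T
#8 (d=5, m=0) -> B1->F, B2->F, B4->S, B3->T, B7->T, B7->T, B7->F, B8->F; covered: B1=F, B2=F, B3=T, B4=S, B7=T, B7=F, B8=F
union over all inputs: B1=T, B1=F, B2=F, B3=T, B3=F, B4=S, B4=E, B5=T, B6=E, B7=T, B7=F, B8=T, B8=F (13 outcomes)
size 1 is not enough: best union over all size-1 subsets is 8/13
the canonical winner is {2, 6}: size 2, full 13-outcome coverage, earliest index list among size-2 covers

Answer: 2, 6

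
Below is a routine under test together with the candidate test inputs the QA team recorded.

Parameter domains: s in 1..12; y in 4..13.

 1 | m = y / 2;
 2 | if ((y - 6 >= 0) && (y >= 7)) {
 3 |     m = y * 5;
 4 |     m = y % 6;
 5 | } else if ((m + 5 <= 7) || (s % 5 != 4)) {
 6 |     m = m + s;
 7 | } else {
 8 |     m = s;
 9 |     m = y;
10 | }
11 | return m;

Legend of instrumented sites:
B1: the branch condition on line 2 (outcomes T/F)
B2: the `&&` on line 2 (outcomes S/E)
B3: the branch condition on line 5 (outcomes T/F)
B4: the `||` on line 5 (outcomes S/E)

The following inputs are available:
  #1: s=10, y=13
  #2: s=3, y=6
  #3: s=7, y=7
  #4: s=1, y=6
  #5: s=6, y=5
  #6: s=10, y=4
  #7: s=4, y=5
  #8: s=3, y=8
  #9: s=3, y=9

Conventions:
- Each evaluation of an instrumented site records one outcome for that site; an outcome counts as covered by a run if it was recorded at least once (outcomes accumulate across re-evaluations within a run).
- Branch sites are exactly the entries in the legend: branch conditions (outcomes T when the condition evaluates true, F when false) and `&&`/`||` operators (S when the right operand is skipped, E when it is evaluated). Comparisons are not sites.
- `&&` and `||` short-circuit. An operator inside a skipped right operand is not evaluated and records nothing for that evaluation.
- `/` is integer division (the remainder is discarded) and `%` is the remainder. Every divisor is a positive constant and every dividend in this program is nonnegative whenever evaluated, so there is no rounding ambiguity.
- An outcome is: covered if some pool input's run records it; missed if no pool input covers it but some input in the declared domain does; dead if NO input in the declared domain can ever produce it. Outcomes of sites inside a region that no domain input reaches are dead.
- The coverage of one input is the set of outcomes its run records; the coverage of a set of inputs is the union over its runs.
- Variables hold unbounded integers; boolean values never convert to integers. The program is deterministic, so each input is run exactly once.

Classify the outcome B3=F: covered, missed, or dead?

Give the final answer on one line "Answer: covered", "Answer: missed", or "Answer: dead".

no pool input records B3=F
but domain input (s=4, y=6) does record it -> reachable, so missed

Answer: missed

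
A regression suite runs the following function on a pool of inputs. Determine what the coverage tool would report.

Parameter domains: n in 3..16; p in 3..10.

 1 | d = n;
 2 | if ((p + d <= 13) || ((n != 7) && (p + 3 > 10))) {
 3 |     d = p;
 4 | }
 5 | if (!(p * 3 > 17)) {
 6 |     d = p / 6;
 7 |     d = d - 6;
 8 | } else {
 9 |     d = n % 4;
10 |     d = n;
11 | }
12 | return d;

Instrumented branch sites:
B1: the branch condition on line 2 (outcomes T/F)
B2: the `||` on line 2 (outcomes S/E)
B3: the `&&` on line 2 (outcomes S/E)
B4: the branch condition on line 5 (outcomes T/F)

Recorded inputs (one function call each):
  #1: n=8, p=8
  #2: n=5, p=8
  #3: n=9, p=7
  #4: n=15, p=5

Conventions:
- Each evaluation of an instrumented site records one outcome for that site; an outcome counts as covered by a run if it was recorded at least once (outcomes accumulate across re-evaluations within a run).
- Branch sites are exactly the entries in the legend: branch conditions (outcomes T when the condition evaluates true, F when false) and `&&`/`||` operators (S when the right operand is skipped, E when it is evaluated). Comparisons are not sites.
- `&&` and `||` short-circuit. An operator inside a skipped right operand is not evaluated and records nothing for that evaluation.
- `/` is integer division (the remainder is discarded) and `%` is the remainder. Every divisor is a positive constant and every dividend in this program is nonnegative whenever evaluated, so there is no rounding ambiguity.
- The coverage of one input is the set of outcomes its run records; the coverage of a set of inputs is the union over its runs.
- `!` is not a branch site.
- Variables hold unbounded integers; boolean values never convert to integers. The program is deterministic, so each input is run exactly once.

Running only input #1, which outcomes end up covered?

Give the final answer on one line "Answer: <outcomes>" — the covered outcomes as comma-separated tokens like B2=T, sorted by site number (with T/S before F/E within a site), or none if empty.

Running input #1 (n=8, p=8), event by event:
  B2->E, B3->E, B1->T, B4->F
as a set, this run covers: B1=T, B2=E, B3=E, B4=F

Answer: B1=T, B2=E, B3=E, B4=F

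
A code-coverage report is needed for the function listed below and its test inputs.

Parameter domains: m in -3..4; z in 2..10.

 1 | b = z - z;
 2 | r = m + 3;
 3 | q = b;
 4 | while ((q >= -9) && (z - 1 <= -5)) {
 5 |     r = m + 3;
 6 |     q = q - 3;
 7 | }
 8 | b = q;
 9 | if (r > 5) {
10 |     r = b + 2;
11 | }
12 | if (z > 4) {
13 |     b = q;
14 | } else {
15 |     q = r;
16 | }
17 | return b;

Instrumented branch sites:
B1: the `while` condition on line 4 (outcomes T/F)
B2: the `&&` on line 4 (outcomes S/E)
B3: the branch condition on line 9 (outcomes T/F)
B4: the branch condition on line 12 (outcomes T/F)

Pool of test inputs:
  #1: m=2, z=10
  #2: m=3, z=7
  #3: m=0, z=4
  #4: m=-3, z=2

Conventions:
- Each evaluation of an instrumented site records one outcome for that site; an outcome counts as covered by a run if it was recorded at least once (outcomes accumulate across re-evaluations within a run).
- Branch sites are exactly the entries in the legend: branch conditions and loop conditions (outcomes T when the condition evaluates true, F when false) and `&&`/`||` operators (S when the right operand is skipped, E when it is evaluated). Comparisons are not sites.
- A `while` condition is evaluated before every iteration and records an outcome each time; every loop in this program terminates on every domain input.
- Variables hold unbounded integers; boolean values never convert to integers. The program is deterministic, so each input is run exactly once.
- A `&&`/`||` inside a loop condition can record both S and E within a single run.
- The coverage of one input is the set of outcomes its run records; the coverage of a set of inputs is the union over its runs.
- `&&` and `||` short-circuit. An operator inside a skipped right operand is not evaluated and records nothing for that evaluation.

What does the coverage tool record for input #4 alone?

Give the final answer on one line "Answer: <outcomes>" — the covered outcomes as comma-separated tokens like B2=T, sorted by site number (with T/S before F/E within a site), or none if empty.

Running input #4 (m=-3, z=2), event by event:
  B2->E, B1->F, B3->F, B4->F
distinct outcomes covered: B1=F, B2=E, B3=F, B4=F

Answer: B1=F, B2=E, B3=F, B4=F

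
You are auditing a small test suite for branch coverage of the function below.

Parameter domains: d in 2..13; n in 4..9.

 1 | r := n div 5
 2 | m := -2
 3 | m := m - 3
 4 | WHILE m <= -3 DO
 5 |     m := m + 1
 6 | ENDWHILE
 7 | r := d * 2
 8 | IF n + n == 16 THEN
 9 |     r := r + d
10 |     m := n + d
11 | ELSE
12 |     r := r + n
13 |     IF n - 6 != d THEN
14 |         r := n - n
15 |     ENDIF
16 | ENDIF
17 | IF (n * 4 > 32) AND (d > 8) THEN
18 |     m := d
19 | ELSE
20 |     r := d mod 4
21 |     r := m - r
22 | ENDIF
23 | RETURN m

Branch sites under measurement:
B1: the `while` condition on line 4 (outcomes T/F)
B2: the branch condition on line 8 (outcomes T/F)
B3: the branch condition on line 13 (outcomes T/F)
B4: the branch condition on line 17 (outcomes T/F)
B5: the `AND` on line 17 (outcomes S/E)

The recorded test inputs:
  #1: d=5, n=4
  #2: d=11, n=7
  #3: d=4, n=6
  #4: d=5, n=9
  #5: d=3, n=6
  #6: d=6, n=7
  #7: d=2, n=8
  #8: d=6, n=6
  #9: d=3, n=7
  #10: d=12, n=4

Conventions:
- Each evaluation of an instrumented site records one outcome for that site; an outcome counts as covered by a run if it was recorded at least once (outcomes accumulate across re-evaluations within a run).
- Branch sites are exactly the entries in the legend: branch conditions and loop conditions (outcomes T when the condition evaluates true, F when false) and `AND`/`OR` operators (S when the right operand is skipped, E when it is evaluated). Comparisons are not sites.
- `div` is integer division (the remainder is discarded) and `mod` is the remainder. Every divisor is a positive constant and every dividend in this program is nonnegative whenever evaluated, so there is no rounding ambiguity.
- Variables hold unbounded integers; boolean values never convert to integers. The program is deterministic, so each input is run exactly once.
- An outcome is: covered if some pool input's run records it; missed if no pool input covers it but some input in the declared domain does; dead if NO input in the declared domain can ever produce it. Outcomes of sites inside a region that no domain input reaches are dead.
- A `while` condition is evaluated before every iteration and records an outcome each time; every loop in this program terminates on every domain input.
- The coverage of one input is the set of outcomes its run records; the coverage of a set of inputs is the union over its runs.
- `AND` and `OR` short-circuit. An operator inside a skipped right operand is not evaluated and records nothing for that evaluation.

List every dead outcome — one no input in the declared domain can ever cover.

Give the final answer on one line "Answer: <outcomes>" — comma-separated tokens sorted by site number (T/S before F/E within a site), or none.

sweeping the full domain (72 inputs) for each outcome:
  reachable outcomes have witnesses, e.g. B1=T (e.g. d=2, n=4), B1=F (e.g. d=2, n=4), B2=T (e.g. d=2, n=8), B2=F (e.g. d=2, n=4)

Answer: none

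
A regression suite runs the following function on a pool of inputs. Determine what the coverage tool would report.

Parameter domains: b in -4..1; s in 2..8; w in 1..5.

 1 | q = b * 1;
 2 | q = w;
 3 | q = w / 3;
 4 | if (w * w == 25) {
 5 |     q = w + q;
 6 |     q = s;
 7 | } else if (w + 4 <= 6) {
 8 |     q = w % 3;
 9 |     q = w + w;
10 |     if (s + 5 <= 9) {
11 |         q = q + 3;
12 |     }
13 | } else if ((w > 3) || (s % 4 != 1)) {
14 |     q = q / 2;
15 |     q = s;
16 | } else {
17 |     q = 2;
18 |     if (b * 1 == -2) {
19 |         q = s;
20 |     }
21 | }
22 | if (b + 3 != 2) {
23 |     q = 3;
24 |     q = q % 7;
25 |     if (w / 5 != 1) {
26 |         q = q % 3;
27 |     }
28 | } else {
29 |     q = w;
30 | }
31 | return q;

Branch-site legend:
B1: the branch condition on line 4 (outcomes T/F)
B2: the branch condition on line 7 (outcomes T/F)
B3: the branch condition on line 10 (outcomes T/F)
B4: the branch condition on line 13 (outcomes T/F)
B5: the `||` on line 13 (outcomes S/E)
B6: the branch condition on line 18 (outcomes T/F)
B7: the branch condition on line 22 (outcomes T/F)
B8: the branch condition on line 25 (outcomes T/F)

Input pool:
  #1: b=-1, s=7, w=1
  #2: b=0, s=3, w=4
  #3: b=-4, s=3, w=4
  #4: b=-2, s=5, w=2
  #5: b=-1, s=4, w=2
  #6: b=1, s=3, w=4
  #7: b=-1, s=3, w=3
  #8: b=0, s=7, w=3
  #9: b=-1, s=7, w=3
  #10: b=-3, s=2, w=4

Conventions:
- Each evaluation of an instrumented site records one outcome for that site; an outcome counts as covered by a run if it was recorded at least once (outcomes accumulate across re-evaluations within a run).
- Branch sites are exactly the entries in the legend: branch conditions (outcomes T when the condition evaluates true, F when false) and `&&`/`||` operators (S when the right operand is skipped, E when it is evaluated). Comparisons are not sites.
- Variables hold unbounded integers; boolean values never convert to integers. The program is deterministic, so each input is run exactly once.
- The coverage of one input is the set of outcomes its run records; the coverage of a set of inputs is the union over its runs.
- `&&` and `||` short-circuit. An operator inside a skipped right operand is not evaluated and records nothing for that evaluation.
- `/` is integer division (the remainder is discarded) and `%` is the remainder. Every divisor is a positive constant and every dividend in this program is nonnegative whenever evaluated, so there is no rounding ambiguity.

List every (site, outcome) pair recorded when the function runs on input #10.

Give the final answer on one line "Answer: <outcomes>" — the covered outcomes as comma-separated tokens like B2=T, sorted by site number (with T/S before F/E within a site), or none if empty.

Tracing the run of input #10 (b=-3, s=2, w=4):
  B1->F, B2->F, B5->S, B4->T, B7->T, B8->T
as a set, this run covers: B1=F, B2=F, B4=T, B5=S, B7=T, B8=T

Answer: B1=F, B2=F, B4=T, B5=S, B7=T, B8=T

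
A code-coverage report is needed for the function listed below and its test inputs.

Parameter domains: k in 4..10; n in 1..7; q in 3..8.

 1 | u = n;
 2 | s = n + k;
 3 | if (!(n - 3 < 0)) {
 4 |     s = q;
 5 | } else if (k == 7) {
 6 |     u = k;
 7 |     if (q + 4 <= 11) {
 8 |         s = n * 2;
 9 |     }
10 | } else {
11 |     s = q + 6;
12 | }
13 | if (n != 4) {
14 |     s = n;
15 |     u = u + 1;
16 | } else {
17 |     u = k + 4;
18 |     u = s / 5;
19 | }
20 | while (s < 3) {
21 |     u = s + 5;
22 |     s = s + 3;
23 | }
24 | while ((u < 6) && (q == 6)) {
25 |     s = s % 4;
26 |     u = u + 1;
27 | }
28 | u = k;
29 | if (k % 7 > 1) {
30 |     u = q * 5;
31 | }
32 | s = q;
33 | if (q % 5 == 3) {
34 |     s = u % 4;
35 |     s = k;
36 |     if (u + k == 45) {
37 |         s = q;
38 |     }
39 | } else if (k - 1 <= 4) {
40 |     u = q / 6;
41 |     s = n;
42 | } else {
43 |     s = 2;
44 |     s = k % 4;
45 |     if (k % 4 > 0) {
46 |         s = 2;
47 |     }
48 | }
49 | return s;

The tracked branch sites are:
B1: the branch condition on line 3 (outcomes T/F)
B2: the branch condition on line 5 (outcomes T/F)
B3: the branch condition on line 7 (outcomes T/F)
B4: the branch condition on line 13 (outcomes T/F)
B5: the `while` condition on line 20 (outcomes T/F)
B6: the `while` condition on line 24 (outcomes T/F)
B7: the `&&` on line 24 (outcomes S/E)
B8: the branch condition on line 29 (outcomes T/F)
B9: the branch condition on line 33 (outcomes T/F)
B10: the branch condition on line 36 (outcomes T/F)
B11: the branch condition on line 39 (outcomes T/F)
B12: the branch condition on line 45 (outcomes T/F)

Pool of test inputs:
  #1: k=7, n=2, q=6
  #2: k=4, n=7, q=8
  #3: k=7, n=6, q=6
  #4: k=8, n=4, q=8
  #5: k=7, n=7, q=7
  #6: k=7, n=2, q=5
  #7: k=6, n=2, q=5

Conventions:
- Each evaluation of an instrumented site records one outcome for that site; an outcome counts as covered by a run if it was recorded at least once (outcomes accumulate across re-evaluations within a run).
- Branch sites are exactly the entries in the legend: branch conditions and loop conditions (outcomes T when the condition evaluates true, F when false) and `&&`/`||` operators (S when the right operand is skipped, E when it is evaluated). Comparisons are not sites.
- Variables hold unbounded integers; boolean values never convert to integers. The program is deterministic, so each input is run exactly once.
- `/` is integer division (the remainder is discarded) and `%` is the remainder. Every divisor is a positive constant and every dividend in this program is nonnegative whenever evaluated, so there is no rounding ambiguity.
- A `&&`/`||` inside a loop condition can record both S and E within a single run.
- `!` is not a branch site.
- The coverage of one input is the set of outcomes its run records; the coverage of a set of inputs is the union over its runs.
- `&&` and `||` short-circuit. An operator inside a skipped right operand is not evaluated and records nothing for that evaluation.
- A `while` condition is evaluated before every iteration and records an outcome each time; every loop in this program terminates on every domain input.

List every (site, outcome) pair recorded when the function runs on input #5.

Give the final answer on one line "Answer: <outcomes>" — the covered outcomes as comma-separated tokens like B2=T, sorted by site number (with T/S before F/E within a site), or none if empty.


Simulating input #5 (k=7, n=7, q=7) step by step:
  B1->T, B4->T, B5->F, B7->S, B6->F, B8->F, B9->F, B11->F, B12->T
as a set, this run covers: B1=T, B4=T, B5=F, B6=F, B7=S, B8=F, B9=F, B11=F, B12=T
Answer: B1=T, B4=T, B5=F, B6=F, B7=S, B8=F, B9=F, B11=F, B12=T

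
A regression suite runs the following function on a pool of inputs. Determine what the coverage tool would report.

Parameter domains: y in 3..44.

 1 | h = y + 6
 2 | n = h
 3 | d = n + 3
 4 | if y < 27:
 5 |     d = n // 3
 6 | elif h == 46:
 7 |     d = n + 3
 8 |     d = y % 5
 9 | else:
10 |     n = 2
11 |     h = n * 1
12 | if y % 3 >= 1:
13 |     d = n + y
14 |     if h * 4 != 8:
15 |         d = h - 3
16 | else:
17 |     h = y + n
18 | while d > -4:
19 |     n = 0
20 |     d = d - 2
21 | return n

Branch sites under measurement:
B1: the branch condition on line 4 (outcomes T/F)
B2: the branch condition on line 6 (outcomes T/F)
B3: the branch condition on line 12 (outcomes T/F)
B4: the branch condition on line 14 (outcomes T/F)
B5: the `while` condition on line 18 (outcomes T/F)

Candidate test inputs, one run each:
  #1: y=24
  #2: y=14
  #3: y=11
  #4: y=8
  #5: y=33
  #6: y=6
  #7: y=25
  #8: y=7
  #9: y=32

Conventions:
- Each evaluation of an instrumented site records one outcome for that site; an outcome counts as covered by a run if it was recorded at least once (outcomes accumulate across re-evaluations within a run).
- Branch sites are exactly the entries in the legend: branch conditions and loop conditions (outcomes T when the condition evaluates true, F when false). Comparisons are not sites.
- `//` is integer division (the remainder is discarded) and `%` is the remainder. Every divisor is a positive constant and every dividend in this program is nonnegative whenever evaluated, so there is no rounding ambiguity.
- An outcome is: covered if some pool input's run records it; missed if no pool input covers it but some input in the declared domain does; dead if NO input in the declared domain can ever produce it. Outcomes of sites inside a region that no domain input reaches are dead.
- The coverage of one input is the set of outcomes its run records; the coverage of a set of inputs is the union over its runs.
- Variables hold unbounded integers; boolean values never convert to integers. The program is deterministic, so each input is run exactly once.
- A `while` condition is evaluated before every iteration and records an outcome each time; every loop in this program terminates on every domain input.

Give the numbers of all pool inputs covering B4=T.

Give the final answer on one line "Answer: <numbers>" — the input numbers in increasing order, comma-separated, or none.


input #1 (y=24): never hits B4=T
input #2 (y=14): hits B4=T
input #3 (y=11): hits B4=T
input #4 (y=8): hits B4=T
input #5 (y=33): never hits B4=T
input #6 (y=6): never hits B4=T
input #7 (y=25): hits B4=T
input #8 (y=7): hits B4=T
input #9 (y=32): never hits B4=T
Answer: 2, 3, 4, 7, 8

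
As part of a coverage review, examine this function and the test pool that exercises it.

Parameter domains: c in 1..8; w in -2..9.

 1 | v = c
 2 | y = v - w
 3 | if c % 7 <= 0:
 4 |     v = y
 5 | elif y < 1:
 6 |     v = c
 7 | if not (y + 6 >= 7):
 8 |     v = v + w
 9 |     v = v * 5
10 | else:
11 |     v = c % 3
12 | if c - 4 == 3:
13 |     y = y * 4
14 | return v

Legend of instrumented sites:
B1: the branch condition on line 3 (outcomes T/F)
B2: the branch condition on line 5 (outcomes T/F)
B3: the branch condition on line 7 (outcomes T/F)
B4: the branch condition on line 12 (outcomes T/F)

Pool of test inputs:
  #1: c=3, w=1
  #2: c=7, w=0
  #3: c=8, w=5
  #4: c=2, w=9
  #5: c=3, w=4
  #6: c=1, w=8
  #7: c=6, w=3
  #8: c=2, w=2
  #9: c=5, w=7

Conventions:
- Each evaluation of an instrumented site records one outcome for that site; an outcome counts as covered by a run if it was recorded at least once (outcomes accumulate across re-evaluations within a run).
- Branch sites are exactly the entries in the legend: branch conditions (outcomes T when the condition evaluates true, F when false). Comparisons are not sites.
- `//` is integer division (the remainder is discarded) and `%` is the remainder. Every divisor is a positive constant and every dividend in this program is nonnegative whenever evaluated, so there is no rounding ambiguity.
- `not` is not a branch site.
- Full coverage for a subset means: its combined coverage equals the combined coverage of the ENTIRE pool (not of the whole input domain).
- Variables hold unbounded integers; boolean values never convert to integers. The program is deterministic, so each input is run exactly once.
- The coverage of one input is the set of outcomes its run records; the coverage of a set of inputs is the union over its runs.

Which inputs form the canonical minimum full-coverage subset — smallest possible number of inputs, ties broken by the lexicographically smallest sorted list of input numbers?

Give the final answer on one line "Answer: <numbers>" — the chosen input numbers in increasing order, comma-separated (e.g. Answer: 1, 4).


#1 (c=3, w=1) -> covered: B1=F, B2=F, B3=F, B4=F
#2 (c=7, w=0) -> covered: B1=T, B3=F, B4=T
#3 (c=8, w=5) -> covered: B1=F, B2=F, B3=F, B4=F
#4 (c=2, w=9) -> covered: B1=F, B2=T, B3=T, B4=F
#5 (c=3, w=4) -> covered: B1=F, B2=T, B3=T, B4=F
#6 (c=1, w=8) -> covered: B1=F, B2=T, B3=T, B4=F
#7 (c=6, w=3) -> covered: B1=F, B2=F, B3=F, B4=F
#8 (c=2, w=2) -> covered: B1=F, B2=T, B3=T, B4=F
#9 (c=5, w=7) -> covered: B1=F, B2=T, B3=T, B4=F
together the pool reaches 8 outcomes: B1=T, B1=F, B2=T, B2=F, B3=T, B3=F, B4=T, B4=F
checked all size-1 subsets: none covers 8 outcomes (max 4/8)
checked all size-2 subsets: none covers 8 outcomes (max 7/8)
at size 3, {1, 2, 4} reaches all 8 outcomes; every lexicographically earlier size-3 subset fails
Answer: 1, 2, 4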